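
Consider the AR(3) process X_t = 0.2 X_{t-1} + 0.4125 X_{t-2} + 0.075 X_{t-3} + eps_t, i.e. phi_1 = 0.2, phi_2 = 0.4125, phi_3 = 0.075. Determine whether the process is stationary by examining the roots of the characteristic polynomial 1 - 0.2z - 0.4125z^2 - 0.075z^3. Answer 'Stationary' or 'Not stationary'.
\text{Stationary}

The AR(p) characteristic polynomial is P(z) = 1 - 0.2z - 0.4125z^2 - 0.075z^3.
Stationarity requires all roots to lie outside the unit circle, i.e. |z| > 1 for every root.
Degree 3: look for a simple real root z0 first, then factor out (1 - z/z0) and solve the remaining quadratic.
Testing z0 = -4: P(-4) = 1 + (-0.2)(-4) + (-0.4125)(-4)^2 + (-0.075)(-4)^3
  = 1 + (0.8) + (-6.6) + (4.8) = 0.  So z_0 = -4 is a root, |z_0| = 4.
Divide out the factor (1 + 0.25 z) = (1 - z/z0) (since 1/z0 = -0.25):
  P(z) = (1 + 0.25 z)(1 + (-0.45) z + (-0.3) z^2)
  [check: z-coef -0.45 - (-0.25) = -0.2; z^2-coef -0.3 - (-0.25)(-0.45) = -0.4125; z^3-coef -(-0.25)(-0.3) = -0.075.]
Remaining roots from the quadratic factor 1 + (-0.45) z + (-0.3) z^2:
  Set 1 + (-0.45) z + (-0.3) z^2 = 0, i.e. a z^2 + b z + c = 0 with a = -0.3, b = -0.45, c = 1.
  Discriminant D = b^2 - 4ac = (-0.45)^2 - 4*(-0.3)*1 = 0.2025 - (-1.2) = 1.4025.
  D >= 0, so the roots are real: z = (-b +/- sqrt(D)) / (2a) = (0.45 +/- 1.184272) / (-0.6).
    z_1 = (0.45 + 1.184272) / (-0.6) = -2.7238,   |z_1| = 2.7238.
    z_2 = (0.45 - 1.184272) / (-0.6) = 1.2238,   |z_2| = 1.2238.
Moduli of all roots: 4.0000, 2.7238, 1.2238.
All moduli strictly greater than 1? Yes.
Verdict: Stationary.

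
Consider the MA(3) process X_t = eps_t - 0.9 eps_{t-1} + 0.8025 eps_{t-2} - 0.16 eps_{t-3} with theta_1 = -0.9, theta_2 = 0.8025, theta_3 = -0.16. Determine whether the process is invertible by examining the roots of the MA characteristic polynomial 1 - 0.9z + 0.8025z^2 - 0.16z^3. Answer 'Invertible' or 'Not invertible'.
\text{Invertible}

The MA(q) characteristic polynomial is P(z) = 1 - 0.9z + 0.8025z^2 - 0.16z^3.
Invertibility requires all roots to lie outside the unit circle, i.e. |z| > 1 for every root.
Degree 3: look for a simple real root z0 first, then factor out (1 - z/z0) and solve the remaining quadratic.
Testing z0 = 4: P(4) = 1 + (-0.9)(4) + (0.8025)(4)^2 + (-0.16)(4)^3
  = 1 + (-3.6) + (12.84) + (-10.24) = 0.  So z_0 = 4 is a root, |z_0| = 4.
Divide out the factor (1 - 0.25 z) = (1 - z/z0) (since 1/z0 = 0.25):
  P(z) = (1 - 0.25 z)(1 + (-0.65) z + (0.64) z^2)
  [check: z-coef -0.65 - (0.25) = -0.9; z^2-coef 0.64 - (0.25)(-0.65) = 0.8025; z^3-coef -(0.25)(0.64) = -0.16.]
Remaining roots from the quadratic factor 1 + (-0.65) z + (0.64) z^2:
  Set 1 + (-0.65) z + (0.64) z^2 = 0, i.e. a z^2 + b z + c = 0 with a = 0.64, b = -0.65, c = 1.
  Discriminant D = b^2 - 4ac = (-0.65)^2 - 4*(0.64)*1 = 0.4225 - (2.56) = -2.1375.
  D < 0, so the roots are the complex-conjugate pair z = (-b +/- i sqrt(-D)) / (2a) = 0.5078 +/- 1.1422i.
  For a conjugate pair |z|^2 = z * conj(z) = (product of roots) = c/a = 1/(0.64) = 1.5625, so |z| = sqrt(1.5625) = 1.25 for both roots.
Moduli of all roots: 4.0000, 1.2500, 1.2500.
All moduli strictly greater than 1? Yes.
Verdict: Invertible.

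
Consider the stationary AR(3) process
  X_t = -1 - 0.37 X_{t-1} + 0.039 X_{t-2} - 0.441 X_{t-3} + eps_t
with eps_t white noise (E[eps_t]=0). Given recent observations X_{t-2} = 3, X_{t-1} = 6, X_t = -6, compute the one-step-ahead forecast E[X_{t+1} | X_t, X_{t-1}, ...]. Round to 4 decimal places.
E[X_{t+1} \mid \mathcal F_t] = 0.1310

For an AR(p) model X_t = c + sum_i phi_i X_{t-i} + eps_t, the
one-step-ahead conditional mean is
  E[X_{t+1} | X_t, ...] = c + sum_i phi_i X_{t+1-i}.
Substitute known values:
  E[X_{t+1} | ...] = -1 + (-0.37) * (-6) + (0.039) * (6) + (-0.441) * (3)
                   = 0.1310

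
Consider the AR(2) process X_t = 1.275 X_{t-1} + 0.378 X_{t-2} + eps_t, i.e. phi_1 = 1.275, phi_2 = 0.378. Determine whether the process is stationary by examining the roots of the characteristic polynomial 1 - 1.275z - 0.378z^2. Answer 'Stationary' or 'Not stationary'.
\text{Not stationary}

The AR(p) characteristic polynomial is P(z) = 1 - 1.275z - 0.378z^2.
Stationarity requires all roots to lie outside the unit circle, i.e. |z| > 1 for every root.
Set 1 + (-1.275) z + (-0.378) z^2 = 0, i.e. a z^2 + b z + c = 0 with a = -0.378, b = -1.275, c = 1.
Discriminant D = b^2 - 4ac = (-1.275)^2 - 4*(-0.378)*1 = 1.625625 - (-1.512) = 3.137625.
D >= 0, so the roots are real: z = (-b +/- sqrt(D)) / (2a) = (1.275 +/- 1.771334) / (-0.756).
  z_1 = (1.275 + 1.771334) / (-0.756) = -4.0295,   |z_1| = 4.0295.
  z_2 = (1.275 - 1.771334) / (-0.756) = 0.6565,   |z_2| = 0.6565.
Moduli of all roots: 4.0295, 0.6565.
All moduli strictly greater than 1? No.
Verdict: Not stationary.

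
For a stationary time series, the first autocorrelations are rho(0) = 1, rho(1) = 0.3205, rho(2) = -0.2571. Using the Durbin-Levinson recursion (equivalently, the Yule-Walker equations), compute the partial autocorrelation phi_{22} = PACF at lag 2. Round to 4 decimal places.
\phi_{22} = -0.4010

The PACF at lag k is phi_{kk}, the last component of the solution
to the Yule-Walker system G_k phi = r_k where
  (G_k)_{ij} = rho(|i - j|), (r_k)_i = rho(i), i,j = 1..k.
Equivalently, Durbin-Levinson gives phi_{kk} iteratively:
  phi_{11} = rho(1)
  phi_{kk} = [rho(k) - sum_{j=1..k-1} phi_{k-1,j} rho(k-j)]
            / [1 - sum_{j=1..k-1} phi_{k-1,j} rho(j)],
  phi_{k,j} = phi_{k-1,j} - phi_{kk} phi_{k-1,k-j},  j = 1..k-1.
Step k = 1:
  phi_11 = rho(1) = 0.3205.
Step k = 2:
  phi_22 = [rho(2) - phi_11 rho(1)] / [1 - phi_11 rho(1)] = [-0.2571 - (0.3205)(0.3205)] / [1 - (0.3205)(0.3205)]
         = -0.35982025 / 0.89727975 = -0.401.
Therefore phi_{22} = -0.4010.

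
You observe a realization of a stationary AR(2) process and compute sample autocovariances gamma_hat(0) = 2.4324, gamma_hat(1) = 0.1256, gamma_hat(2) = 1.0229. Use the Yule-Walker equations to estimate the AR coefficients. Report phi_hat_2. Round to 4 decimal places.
\hat\phi_{2} = 0.4190

The Yule-Walker equations for an AR(p) process read, in matrix form,
  Gamma_p phi = r_p,   with   (Gamma_p)_{ij} = gamma(|i - j|),
                       (r_p)_i = gamma(i),   i,j = 1..p.
Substitute the sample gammas (Toeplitz matrix and right-hand side of size 2):
  Gamma_p = [[2.4324, 0.1256], [0.1256, 2.4324]]
  r_p     = [0.1256, 1.0229]
Written out:
  2.4324 phi_1 + 0.1256 phi_2 = 0.1256
  0.1256 phi_1 + 2.4324 phi_2 = 1.0229
Solve by Cramer's rule:
  det = gamma(0)^2 - gamma(1)^2 = (2.4324)^2 - (0.1256)^2 = 5.91656976 - 0.01577536 = 5.9007944
  phi_hat_1 = [gamma(1) gamma(0) - gamma(1) gamma(2)] / det = [(0.1256)(2.4324) - (0.1256)(1.0229)] / 5.9007944 = 0.1770332 / 5.9007944 = 0.03
  phi_hat_2 = [gamma(0) gamma(2) - gamma(1)^2] / det = [(2.4324)(1.0229) - (0.1256)^2] / 5.9007944 = 2.4723266 / 5.9007944 = 0.419
So phi_hat = [0.0300, 0.4190].
Therefore phi_hat_2 = 0.4190.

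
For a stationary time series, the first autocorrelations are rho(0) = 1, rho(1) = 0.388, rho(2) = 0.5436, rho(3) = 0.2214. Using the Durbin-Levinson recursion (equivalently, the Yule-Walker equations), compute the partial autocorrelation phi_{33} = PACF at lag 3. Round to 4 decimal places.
\phi_{33} = -0.1070

The PACF at lag k is phi_{kk}, the last component of the solution
to the Yule-Walker system G_k phi = r_k where
  (G_k)_{ij} = rho(|i - j|), (r_k)_i = rho(i), i,j = 1..k.
Equivalently, Durbin-Levinson gives phi_{kk} iteratively:
  phi_{11} = rho(1)
  phi_{kk} = [rho(k) - sum_{j=1..k-1} phi_{k-1,j} rho(k-j)]
            / [1 - sum_{j=1..k-1} phi_{k-1,j} rho(j)],
  phi_{k,j} = phi_{k-1,j} - phi_{kk} phi_{k-1,k-j},  j = 1..k-1.
Step k = 1:
  phi_11 = rho(1) = 0.388.
Step k = 2:
  phi_22 = [rho(2) - phi_11 rho(1)] / [1 - phi_11 rho(1)] = [0.5436 - (0.388)(0.388)] / [1 - (0.388)(0.388)]
         = 0.393056 / 0.849456 = 0.462715.
  Update: phi_21 = phi_11 - phi_22 phi_11 = 0.388 - (0.462715)(0.388) = 0.208467.
Step k = 3:
  phi_33 = [rho(3) - phi_21 rho(2) - phi_22 rho(1)] / [1 - phi_21 rho(1) - phi_22 rho(2)]
    numerator   = 0.2214 - (0.208467)(0.5436) - (0.462715)(0.388) = -0.07145585
    denominator = 1 - (0.208467)(0.388) - (0.462715)(0.5436) = 0.66758311
  phi_33 = -0.07145585 / 0.66758311 = -0.107.
Therefore phi_{33} = -0.1070.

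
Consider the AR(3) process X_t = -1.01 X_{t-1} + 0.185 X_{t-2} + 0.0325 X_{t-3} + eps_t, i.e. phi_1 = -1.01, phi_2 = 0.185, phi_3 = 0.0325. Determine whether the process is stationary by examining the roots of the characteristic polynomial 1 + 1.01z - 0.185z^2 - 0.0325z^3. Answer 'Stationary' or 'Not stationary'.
\text{Not stationary}

The AR(p) characteristic polynomial is P(z) = 1 + 1.01z - 0.185z^2 - 0.0325z^3.
Stationarity requires all roots to lie outside the unit circle, i.e. |z| > 1 for every root.
Degree 3: look for a simple real root z0 first, then factor out (1 - z/z0) and solve the remaining quadratic.
Testing z0 = 4: P(4) = 1 + (1.01)(4) + (-0.185)(4)^2 + (-0.0325)(4)^3
  = 1 + (4.04) + (-2.96) + (-2.08) = 0.  So z_0 = 4 is a root, |z_0| = 4.
Divide out the factor (1 - 0.25 z) = (1 - z/z0) (since 1/z0 = 0.25):
  P(z) = (1 - 0.25 z)(1 + (1.26) z + (0.13) z^2)
  [check: z-coef 1.26 - (0.25) = 1.01; z^2-coef 0.13 - (0.25)(1.26) = -0.185; z^3-coef -(0.25)(0.13) = -0.0325.]
Remaining roots from the quadratic factor 1 + (1.26) z + (0.13) z^2:
  Set 1 + (1.26) z + (0.13) z^2 = 0, i.e. a z^2 + b z + c = 0 with a = 0.13, b = 1.26, c = 1.
  Discriminant D = b^2 - 4ac = (1.26)^2 - 4*(0.13)*1 = 1.5876 - (0.52) = 1.0676.
  D >= 0, so the roots are real: z = (-b +/- sqrt(D)) / (2a) = (-1.26 +/- 1.033247) / (0.26).
    z_1 = (-1.26 + 1.033247) / (0.26) = -0.8721,   |z_1| = 0.8721.
    z_2 = (-1.26 - 1.033247) / (0.26) = -8.8202,   |z_2| = 8.8202.
Moduli of all roots: 4.0000, 0.8721, 8.8202.
All moduli strictly greater than 1? No.
Verdict: Not stationary.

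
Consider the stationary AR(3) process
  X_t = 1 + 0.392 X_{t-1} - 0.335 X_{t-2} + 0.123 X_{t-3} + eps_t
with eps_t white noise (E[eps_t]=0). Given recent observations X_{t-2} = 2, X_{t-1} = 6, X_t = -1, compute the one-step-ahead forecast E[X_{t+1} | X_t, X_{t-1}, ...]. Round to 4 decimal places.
E[X_{t+1} \mid \mathcal F_t] = -1.1560

For an AR(p) model X_t = c + sum_i phi_i X_{t-i} + eps_t, the
one-step-ahead conditional mean is
  E[X_{t+1} | X_t, ...] = c + sum_i phi_i X_{t+1-i}.
Substitute known values:
  E[X_{t+1} | ...] = 1 + (0.392) * (-1) + (-0.335) * (6) + (0.123) * (2)
                   = -1.1560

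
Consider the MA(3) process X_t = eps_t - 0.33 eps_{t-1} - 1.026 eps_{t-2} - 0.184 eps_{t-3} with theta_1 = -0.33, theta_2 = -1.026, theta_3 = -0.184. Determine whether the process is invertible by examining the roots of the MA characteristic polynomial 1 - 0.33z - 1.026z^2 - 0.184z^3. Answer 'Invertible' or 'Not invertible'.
\text{Not invertible}

The MA(q) characteristic polynomial is P(z) = 1 - 0.33z - 1.026z^2 - 0.184z^3.
Invertibility requires all roots to lie outside the unit circle, i.e. |z| > 1 for every root.
Degree 3: look for a simple real root z0 first, then factor out (1 - z/z0) and solve the remaining quadratic.
Testing z0 = -5: P(-5) = 1 + (-0.33)(-5) + (-1.026)(-5)^2 + (-0.184)(-5)^3
  = 1 + (1.65) + (-25.65) + (23) = 0.  So z_0 = -5 is a root, |z_0| = 5.
Divide out the factor (1 + 0.2 z) = (1 - z/z0) (since 1/z0 = -0.2):
  P(z) = (1 + 0.2 z)(1 + (-0.53) z + (-0.92) z^2)
  [check: z-coef -0.53 - (-0.2) = -0.33; z^2-coef -0.92 - (-0.2)(-0.53) = -1.026; z^3-coef -(-0.2)(-0.92) = -0.184.]
Remaining roots from the quadratic factor 1 + (-0.53) z + (-0.92) z^2:
  Set 1 + (-0.53) z + (-0.92) z^2 = 0, i.e. a z^2 + b z + c = 0 with a = -0.92, b = -0.53, c = 1.
  Discriminant D = b^2 - 4ac = (-0.53)^2 - 4*(-0.92)*1 = 0.2809 - (-3.68) = 3.9609.
  D >= 0, so the roots are real: z = (-b +/- sqrt(D)) / (2a) = (0.53 +/- 1.990201) / (-1.84).
    z_1 = (0.53 + 1.990201) / (-1.84) = -1.3697,   |z_1| = 1.3697.
    z_2 = (0.53 - 1.990201) / (-1.84) = 0.7936,   |z_2| = 0.7936.
Moduli of all roots: 5.0000, 1.3697, 0.7936.
All moduli strictly greater than 1? No.
Verdict: Not invertible.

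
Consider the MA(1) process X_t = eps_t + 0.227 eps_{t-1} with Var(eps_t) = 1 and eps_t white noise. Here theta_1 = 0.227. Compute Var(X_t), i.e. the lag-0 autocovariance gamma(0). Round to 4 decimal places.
\gamma(0) = 1.0515

For an MA(q) process X_t = eps_t + sum_i theta_i eps_{t-i} with
Var(eps_t) = sigma^2, the variance is
  gamma(0) = sigma^2 * (1 + sum_i theta_i^2).
  sum_i theta_i^2 = (0.227)^2 = 0.051529.
  gamma(0) = 1 * (1 + 0.051529) = 1 * 1.051529 = 1.051529, which rounds to 1.0515.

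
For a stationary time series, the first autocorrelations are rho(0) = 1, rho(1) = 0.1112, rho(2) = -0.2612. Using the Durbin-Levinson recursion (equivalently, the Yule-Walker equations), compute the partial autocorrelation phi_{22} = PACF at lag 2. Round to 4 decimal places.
\phi_{22} = -0.2770

The PACF at lag k is phi_{kk}, the last component of the solution
to the Yule-Walker system G_k phi = r_k where
  (G_k)_{ij} = rho(|i - j|), (r_k)_i = rho(i), i,j = 1..k.
Equivalently, Durbin-Levinson gives phi_{kk} iteratively:
  phi_{11} = rho(1)
  phi_{kk} = [rho(k) - sum_{j=1..k-1} phi_{k-1,j} rho(k-j)]
            / [1 - sum_{j=1..k-1} phi_{k-1,j} rho(j)],
  phi_{k,j} = phi_{k-1,j} - phi_{kk} phi_{k-1,k-j},  j = 1..k-1.
Step k = 1:
  phi_11 = rho(1) = 0.1112.
Step k = 2:
  phi_22 = [rho(2) - phi_11 rho(1)] / [1 - phi_11 rho(1)] = [-0.2612 - (0.1112)(0.1112)] / [1 - (0.1112)(0.1112)]
         = -0.27356544 / 0.98763456 = -0.277.
Therefore phi_{22} = -0.2770.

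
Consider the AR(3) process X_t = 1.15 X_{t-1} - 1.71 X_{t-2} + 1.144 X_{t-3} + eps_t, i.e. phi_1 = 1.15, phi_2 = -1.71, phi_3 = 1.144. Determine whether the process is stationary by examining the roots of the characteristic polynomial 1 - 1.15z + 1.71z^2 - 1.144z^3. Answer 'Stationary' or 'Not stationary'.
\text{Not stationary}

The AR(p) characteristic polynomial is P(z) = 1 - 1.15z + 1.71z^2 - 1.144z^3.
Stationarity requires all roots to lie outside the unit circle, i.e. |z| > 1 for every root.
Degree 3: look for a simple real root z0 first, then factor out (1 - z/z0) and solve the remaining quadratic.
Testing z0 = 1.25: P(1.25) = 1 + (-1.15)(1.25) + (1.71)(1.25)^2 + (-1.144)(1.25)^3
  = 1 + (-1.4375) + (2.671875) + (-2.234375) = 0.  So z_0 = 1.25 is a root, |z_0| = 1.25.
Divide out the factor (1 - 0.8 z) = (1 - z/z0) (since 1/z0 = 0.8):
  P(z) = (1 - 0.8 z)(1 + (-0.35) z + (1.43) z^2)
  [check: z-coef -0.35 - (0.8) = -1.15; z^2-coef 1.43 - (0.8)(-0.35) = 1.71; z^3-coef -(0.8)(1.43) = -1.144.]
Remaining roots from the quadratic factor 1 + (-0.35) z + (1.43) z^2:
  Set 1 + (-0.35) z + (1.43) z^2 = 0, i.e. a z^2 + b z + c = 0 with a = 1.43, b = -0.35, c = 1.
  Discriminant D = b^2 - 4ac = (-0.35)^2 - 4*(1.43)*1 = 0.1225 - (5.72) = -5.5975.
  D < 0, so the roots are the complex-conjugate pair z = (-b +/- i sqrt(-D)) / (2a) = 0.1224 +/- 0.8272i.
  For a conjugate pair |z|^2 = z * conj(z) = (product of roots) = c/a = 1/(1.43) = 0.699301, so |z| = sqrt(0.699301) = 0.8362 for both roots.
Moduli of all roots: 1.2500, 0.8362, 0.8362.
All moduli strictly greater than 1? No.
Verdict: Not stationary.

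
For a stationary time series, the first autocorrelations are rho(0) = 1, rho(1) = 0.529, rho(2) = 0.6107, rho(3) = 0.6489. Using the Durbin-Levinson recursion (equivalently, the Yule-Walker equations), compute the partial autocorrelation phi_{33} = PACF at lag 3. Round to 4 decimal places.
\phi_{33} = 0.4070

The PACF at lag k is phi_{kk}, the last component of the solution
to the Yule-Walker system G_k phi = r_k where
  (G_k)_{ij} = rho(|i - j|), (r_k)_i = rho(i), i,j = 1..k.
Equivalently, Durbin-Levinson gives phi_{kk} iteratively:
  phi_{11} = rho(1)
  phi_{kk} = [rho(k) - sum_{j=1..k-1} phi_{k-1,j} rho(k-j)]
            / [1 - sum_{j=1..k-1} phi_{k-1,j} rho(j)],
  phi_{k,j} = phi_{k-1,j} - phi_{kk} phi_{k-1,k-j},  j = 1..k-1.
Step k = 1:
  phi_11 = rho(1) = 0.529.
Step k = 2:
  phi_22 = [rho(2) - phi_11 rho(1)] / [1 - phi_11 rho(1)] = [0.6107 - (0.529)(0.529)] / [1 - (0.529)(0.529)]
         = 0.330859 / 0.720159 = 0.459425.
  Update: phi_21 = phi_11 - phi_22 phi_11 = 0.529 - (0.459425)(0.529) = 0.285964.
Step k = 3:
  phi_33 = [rho(3) - phi_21 rho(2) - phi_22 rho(1)] / [1 - phi_21 rho(1) - phi_22 rho(2)]
    numerator   = 0.6489 - (0.285964)(0.6107) - (0.459425)(0.529) = 0.23122587
    denominator = 1 - (0.285964)(0.529) - (0.459425)(0.6107) = 0.56815413
  phi_33 = 0.23122587 / 0.56815413 = 0.407.
Therefore phi_{33} = 0.4070.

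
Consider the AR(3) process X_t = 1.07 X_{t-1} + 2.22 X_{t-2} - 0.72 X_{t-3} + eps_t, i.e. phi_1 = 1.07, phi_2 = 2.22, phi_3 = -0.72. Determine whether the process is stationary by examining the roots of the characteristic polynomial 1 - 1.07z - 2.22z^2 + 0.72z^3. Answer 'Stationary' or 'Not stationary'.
\text{Not stationary}

The AR(p) characteristic polynomial is P(z) = 1 - 1.07z - 2.22z^2 + 0.72z^3.
Stationarity requires all roots to lie outside the unit circle, i.e. |z| > 1 for every root.
Degree 3: look for a simple real root z0 first, then factor out (1 - z/z0) and solve the remaining quadratic.
Testing z0 = 0.5: P(0.5) = 1 + (-1.07)(0.5) + (-2.22)(0.5)^2 + (0.72)(0.5)^3
  = 1 + (-0.535) + (-0.555) + (0.09) = 0.  So z_0 = 0.5 is a root, |z_0| = 0.5.
Divide out the factor (1 - 2 z) = (1 - z/z0) (since 1/z0 = 2):
  P(z) = (1 - 2 z)(1 + (0.93) z + (-0.36) z^2)
  [check: z-coef 0.93 - (2) = -1.07; z^2-coef -0.36 - (2)(0.93) = -2.22; z^3-coef -(2)(-0.36) = 0.72.]
Remaining roots from the quadratic factor 1 + (0.93) z + (-0.36) z^2:
  Set 1 + (0.93) z + (-0.36) z^2 = 0, i.e. a z^2 + b z + c = 0 with a = -0.36, b = 0.93, c = 1.
  Discriminant D = b^2 - 4ac = (0.93)^2 - 4*(-0.36)*1 = 0.8649 - (-1.44) = 2.3049.
  D >= 0, so the roots are real: z = (-b +/- sqrt(D)) / (2a) = (-0.93 +/- 1.51819) / (-0.72).
    z_1 = (-0.93 + 1.51819) / (-0.72) = -0.8169,   |z_1| = 0.8169.
    z_2 = (-0.93 - 1.51819) / (-0.72) = 3.4003,   |z_2| = 3.4003.
Moduli of all roots: 0.5000, 0.8169, 3.4003.
All moduli strictly greater than 1? No.
Verdict: Not stationary.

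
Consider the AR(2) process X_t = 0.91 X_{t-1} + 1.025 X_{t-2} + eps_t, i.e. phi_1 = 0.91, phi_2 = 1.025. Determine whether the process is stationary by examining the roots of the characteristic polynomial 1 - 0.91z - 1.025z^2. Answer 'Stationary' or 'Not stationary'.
\text{Not stationary}

The AR(p) characteristic polynomial is P(z) = 1 - 0.91z - 1.025z^2.
Stationarity requires all roots to lie outside the unit circle, i.e. |z| > 1 for every root.
Set 1 + (-0.91) z + (-1.025) z^2 = 0, i.e. a z^2 + b z + c = 0 with a = -1.025, b = -0.91, c = 1.
Discriminant D = b^2 - 4ac = (-0.91)^2 - 4*(-1.025)*1 = 0.8281 - (-4.1) = 4.9281.
D >= 0, so the roots are real: z = (-b +/- sqrt(D)) / (2a) = (0.91 +/- 2.219932) / (-2.05).
  z_1 = (0.91 + 2.219932) / (-2.05) = -1.5268,   |z_1| = 1.5268.
  z_2 = (0.91 - 2.219932) / (-2.05) = 0.639,   |z_2| = 0.639.
Moduli of all roots: 1.5268, 0.6390.
All moduli strictly greater than 1? No.
Verdict: Not stationary.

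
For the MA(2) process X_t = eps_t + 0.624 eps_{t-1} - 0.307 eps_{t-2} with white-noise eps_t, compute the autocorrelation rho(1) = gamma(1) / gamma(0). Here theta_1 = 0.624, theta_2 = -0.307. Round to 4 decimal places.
\rho(1) = 0.2915

For an MA(q) process with theta_0 = 1, the autocovariance is
  gamma(k) = sigma^2 * sum_{i=0..q-k} theta_i * theta_{i+k},
and rho(k) = gamma(k) / gamma(0). Sigma^2 cancels.
  numerator   = (1)*(0.624) + (0.624)*(-0.307) = 0.432432.
  denominator = (1)^2 + (0.624)^2 + (-0.307)^2 = 1.483625.
  rho(1) = 0.432432 / 1.483625 = 0.2915.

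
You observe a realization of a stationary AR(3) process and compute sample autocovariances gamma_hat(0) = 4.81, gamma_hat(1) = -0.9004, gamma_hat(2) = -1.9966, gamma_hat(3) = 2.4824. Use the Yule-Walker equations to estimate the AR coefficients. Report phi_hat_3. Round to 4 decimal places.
\hat\phi_{3} = 0.4170

The Yule-Walker equations for an AR(p) process read, in matrix form,
  Gamma_p phi = r_p,   with   (Gamma_p)_{ij} = gamma(|i - j|),
                       (r_p)_i = gamma(i),   i,j = 1..p.
Substitute the sample gammas (Toeplitz matrix and right-hand side of size 3):
  Gamma_p = [[4.81, -0.9004, -1.9966], [-0.9004, 4.81, -0.9004], [-1.9966, -0.9004, 4.81]]
  r_p     = [-0.9004, -1.9966, 2.4824]
Written out (R1..R3):
  (R1) 4.81 phi_1 - 0.9004 phi_2 - 1.9966 phi_3 = -0.9004
  (R2) -0.9004 phi_1 + 4.81 phi_2 - 0.9004 phi_3 = -1.9966
  (R3) -1.9966 phi_1 - 0.9004 phi_2 + 4.81 phi_3 = 2.4824
Gaussian elimination:
  R2 <- R2 - (-0.9004/4.81) R1 = R2 - (-0.187193) R1:  4.641451 phi_2 - 1.27415 phi_3 = -2.165149
  R3 <- R3 - (-1.9966/4.81) R1 = R3 - (-0.415094) R1:  -1.27415 phi_2 + 3.981224 phi_3 = 2.10865
  R3 <- R3 - (-1.27415/4.641451) R2 = R3 - (-0.274515) R2:  3.63145 phi_3 = 1.514283
Back-substitution:
  phi_hat_3 = 1.514283 / 3.63145 = 0.416991
  phi_hat_2 = (-2.165149 - (-1.27415)(0.416991)) / 4.641451 = -0.35201
  phi_hat_1 = (-0.9004 - (-0.9004)(-0.35201) - (-1.9966)(0.416991)) / 4.81 = -0.079997
So phi_hat = [-0.0800, -0.3520, 0.4170].
Therefore phi_hat_3 = 0.4170.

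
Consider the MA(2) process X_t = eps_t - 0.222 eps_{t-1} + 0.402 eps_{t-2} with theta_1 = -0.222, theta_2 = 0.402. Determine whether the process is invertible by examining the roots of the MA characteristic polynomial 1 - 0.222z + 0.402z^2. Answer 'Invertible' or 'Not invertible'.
\text{Invertible}

The MA(q) characteristic polynomial is P(z) = 1 - 0.222z + 0.402z^2.
Invertibility requires all roots to lie outside the unit circle, i.e. |z| > 1 for every root.
Set 1 + (-0.222) z + (0.402) z^2 = 0, i.e. a z^2 + b z + c = 0 with a = 0.402, b = -0.222, c = 1.
Discriminant D = b^2 - 4ac = (-0.222)^2 - 4*(0.402)*1 = 0.049284 - (1.608) = -1.558716.
D < 0, so the roots are the complex-conjugate pair z = (-b +/- i sqrt(-D)) / (2a) = 0.2761 +/- 1.5528i.
For a conjugate pair |z|^2 = z * conj(z) = (product of roots) = c/a = 1/(0.402) = 2.487562, so |z| = sqrt(2.487562) = 1.5772 for both roots.
Moduli of all roots: 1.5772, 1.5772.
All moduli strictly greater than 1? Yes.
Verdict: Invertible.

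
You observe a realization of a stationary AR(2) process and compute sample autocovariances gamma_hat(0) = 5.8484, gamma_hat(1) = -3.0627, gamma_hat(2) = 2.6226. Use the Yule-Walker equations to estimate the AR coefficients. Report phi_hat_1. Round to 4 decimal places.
\hat\phi_{1} = -0.3980

The Yule-Walker equations for an AR(p) process read, in matrix form,
  Gamma_p phi = r_p,   with   (Gamma_p)_{ij} = gamma(|i - j|),
                       (r_p)_i = gamma(i),   i,j = 1..p.
Substitute the sample gammas (Toeplitz matrix and right-hand side of size 2):
  Gamma_p = [[5.8484, -3.0627], [-3.0627, 5.8484]]
  r_p     = [-3.0627, 2.6226]
Written out:
  5.8484 phi_1 - 3.0627 phi_2 = -3.0627
  -3.0627 phi_1 + 5.8484 phi_2 = 2.6226
Solve by Cramer's rule:
  det = gamma(0)^2 - gamma(1)^2 = (5.8484)^2 - (-3.0627)^2 = 34.20378256 - 9.38013129 = 24.82365127
  phi_hat_1 = [gamma(1) gamma(0) - gamma(1) gamma(2)] / det = [(-3.0627)(5.8484) - (-3.0627)(2.6226)] / 24.82365127 = -9.87965766 / 24.82365127 = -0.398
  phi_hat_2 = [gamma(0) gamma(2) - gamma(1)^2] / det = [(5.8484)(2.6226) - (-3.0627)^2] / 24.82365127 = 5.95788255 / 24.82365127 = 0.24
So phi_hat = [-0.3980, 0.2400].
Therefore phi_hat_1 = -0.3980.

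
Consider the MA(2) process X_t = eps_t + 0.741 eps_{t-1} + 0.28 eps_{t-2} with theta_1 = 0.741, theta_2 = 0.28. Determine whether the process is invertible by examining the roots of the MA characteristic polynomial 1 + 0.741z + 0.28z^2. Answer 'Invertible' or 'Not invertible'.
\text{Invertible}

The MA(q) characteristic polynomial is P(z) = 1 + 0.741z + 0.28z^2.
Invertibility requires all roots to lie outside the unit circle, i.e. |z| > 1 for every root.
Set 1 + (0.741) z + (0.28) z^2 = 0, i.e. a z^2 + b z + c = 0 with a = 0.28, b = 0.741, c = 1.
Discriminant D = b^2 - 4ac = (0.741)^2 - 4*(0.28)*1 = 0.549081 - (1.12) = -0.570919.
D < 0, so the roots are the complex-conjugate pair z = (-b +/- i sqrt(-D)) / (2a) = -1.3232 +/- 1.3493i.
For a conjugate pair |z|^2 = z * conj(z) = (product of roots) = c/a = 1/(0.28) = 3.571429, so |z| = sqrt(3.571429) = 1.8898 for both roots.
Moduli of all roots: 1.8898, 1.8898.
All moduli strictly greater than 1? Yes.
Verdict: Invertible.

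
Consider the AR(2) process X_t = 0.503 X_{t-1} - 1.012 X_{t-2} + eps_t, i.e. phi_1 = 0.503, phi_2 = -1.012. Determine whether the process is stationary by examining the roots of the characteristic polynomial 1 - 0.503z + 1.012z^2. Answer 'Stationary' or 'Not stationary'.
\text{Not stationary}

The AR(p) characteristic polynomial is P(z) = 1 - 0.503z + 1.012z^2.
Stationarity requires all roots to lie outside the unit circle, i.e. |z| > 1 for every root.
Set 1 + (-0.503) z + (1.012) z^2 = 0, i.e. a z^2 + b z + c = 0 with a = 1.012, b = -0.503, c = 1.
Discriminant D = b^2 - 4ac = (-0.503)^2 - 4*(1.012)*1 = 0.253009 - (4.048) = -3.794991.
D < 0, so the roots are the complex-conjugate pair z = (-b +/- i sqrt(-D)) / (2a) = 0.2485 +/- 0.9625i.
For a conjugate pair |z|^2 = z * conj(z) = (product of roots) = c/a = 1/(1.012) = 0.988142, so |z| = sqrt(0.988142) = 0.9941 for both roots.
Moduli of all roots: 0.9941, 0.9941.
All moduli strictly greater than 1? No.
Verdict: Not stationary.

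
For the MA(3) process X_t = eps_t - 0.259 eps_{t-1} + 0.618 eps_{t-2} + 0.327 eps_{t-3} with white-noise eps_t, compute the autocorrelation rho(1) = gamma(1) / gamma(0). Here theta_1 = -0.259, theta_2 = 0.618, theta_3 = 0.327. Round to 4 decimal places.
\rho(1) = -0.1395

For an MA(q) process with theta_0 = 1, the autocovariance is
  gamma(k) = sigma^2 * sum_{i=0..q-k} theta_i * theta_{i+k},
and rho(k) = gamma(k) / gamma(0). Sigma^2 cancels.
  numerator   = (1)*(-0.259) + (-0.259)*(0.618) + (0.618)*(0.327) = -0.216976.
  denominator = (1)^2 + (-0.259)^2 + (0.618)^2 + (0.327)^2 = 1.555934.
  rho(1) = -0.216976 / 1.555934 = -0.1395.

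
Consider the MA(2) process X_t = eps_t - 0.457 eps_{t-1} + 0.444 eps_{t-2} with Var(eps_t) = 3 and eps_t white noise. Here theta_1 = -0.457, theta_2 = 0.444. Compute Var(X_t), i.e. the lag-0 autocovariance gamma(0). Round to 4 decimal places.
\gamma(0) = 4.2180

For an MA(q) process X_t = eps_t + sum_i theta_i eps_{t-i} with
Var(eps_t) = sigma^2, the variance is
  gamma(0) = sigma^2 * (1 + sum_i theta_i^2).
  sum_i theta_i^2 = (-0.457)^2 + (0.444)^2 = 0.208849 + 0.197136 = 0.405985.
  gamma(0) = 3 * (1 + 0.405985) = 3 * 1.405985 = 4.217955, which rounds to 4.2180.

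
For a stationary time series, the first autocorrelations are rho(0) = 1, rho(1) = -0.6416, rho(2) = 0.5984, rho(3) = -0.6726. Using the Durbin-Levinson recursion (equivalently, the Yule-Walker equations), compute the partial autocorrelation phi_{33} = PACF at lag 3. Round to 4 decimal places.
\phi_{33} = -0.3910

The PACF at lag k is phi_{kk}, the last component of the solution
to the Yule-Walker system G_k phi = r_k where
  (G_k)_{ij} = rho(|i - j|), (r_k)_i = rho(i), i,j = 1..k.
Equivalently, Durbin-Levinson gives phi_{kk} iteratively:
  phi_{11} = rho(1)
  phi_{kk} = [rho(k) - sum_{j=1..k-1} phi_{k-1,j} rho(k-j)]
            / [1 - sum_{j=1..k-1} phi_{k-1,j} rho(j)],
  phi_{k,j} = phi_{k-1,j} - phi_{kk} phi_{k-1,k-j},  j = 1..k-1.
Step k = 1:
  phi_11 = rho(1) = -0.6416.
Step k = 2:
  phi_22 = [rho(2) - phi_11 rho(1)] / [1 - phi_11 rho(1)] = [0.5984 - (-0.6416)(-0.6416)] / [1 - (-0.6416)(-0.6416)]
         = 0.18674944 / 0.58834944 = 0.317412.
  Update: phi_21 = phi_11 - phi_22 phi_11 = -0.6416 - (0.317412)(-0.6416) = -0.437948.
Step k = 3:
  phi_33 = [rho(3) - phi_21 rho(2) - phi_22 rho(1)] / [1 - phi_21 rho(1) - phi_22 rho(2)]
    numerator   = -0.6726 - (-0.437948)(0.5984) - (0.317412)(-0.6416) = -0.20687998
    denominator = 1 - (-0.437948)(-0.6416) - (0.317412)(0.5984) = 0.52907284
  phi_33 = -0.20687998 / 0.52907284 = -0.391.
Therefore phi_{33} = -0.3910.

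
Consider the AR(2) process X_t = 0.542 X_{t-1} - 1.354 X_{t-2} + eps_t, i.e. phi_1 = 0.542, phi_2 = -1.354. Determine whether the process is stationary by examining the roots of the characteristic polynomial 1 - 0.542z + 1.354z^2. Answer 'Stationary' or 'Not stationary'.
\text{Not stationary}

The AR(p) characteristic polynomial is P(z) = 1 - 0.542z + 1.354z^2.
Stationarity requires all roots to lie outside the unit circle, i.e. |z| > 1 for every root.
Set 1 + (-0.542) z + (1.354) z^2 = 0, i.e. a z^2 + b z + c = 0 with a = 1.354, b = -0.542, c = 1.
Discriminant D = b^2 - 4ac = (-0.542)^2 - 4*(1.354)*1 = 0.293764 - (5.416) = -5.122236.
D < 0, so the roots are the complex-conjugate pair z = (-b +/- i sqrt(-D)) / (2a) = 0.2001 +/- 0.8358i.
For a conjugate pair |z|^2 = z * conj(z) = (product of roots) = c/a = 1/(1.354) = 0.738552, so |z| = sqrt(0.738552) = 0.8594 for both roots.
Moduli of all roots: 0.8594, 0.8594.
All moduli strictly greater than 1? No.
Verdict: Not stationary.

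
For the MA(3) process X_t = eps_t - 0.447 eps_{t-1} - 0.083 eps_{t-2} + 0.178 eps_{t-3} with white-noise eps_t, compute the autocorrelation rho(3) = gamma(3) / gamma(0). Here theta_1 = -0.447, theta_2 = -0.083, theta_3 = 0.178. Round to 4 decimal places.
\rho(3) = 0.1437

For an MA(q) process with theta_0 = 1, the autocovariance is
  gamma(k) = sigma^2 * sum_{i=0..q-k} theta_i * theta_{i+k},
and rho(k) = gamma(k) / gamma(0). Sigma^2 cancels.
  numerator   = (1)*(0.178) = 0.178.
  denominator = (1)^2 + (-0.447)^2 + (-0.083)^2 + (0.178)^2 = 1.238382.
  rho(3) = 0.178 / 1.238382 = 0.1437.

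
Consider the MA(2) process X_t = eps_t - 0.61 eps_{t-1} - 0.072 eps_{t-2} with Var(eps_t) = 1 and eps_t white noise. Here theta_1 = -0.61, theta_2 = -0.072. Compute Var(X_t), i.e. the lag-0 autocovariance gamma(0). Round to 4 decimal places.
\gamma(0) = 1.3773

For an MA(q) process X_t = eps_t + sum_i theta_i eps_{t-i} with
Var(eps_t) = sigma^2, the variance is
  gamma(0) = sigma^2 * (1 + sum_i theta_i^2).
  sum_i theta_i^2 = (-0.61)^2 + (-0.072)^2 = 0.3721 + 0.005184 = 0.377284.
  gamma(0) = 1 * (1 + 0.377284) = 1 * 1.377284 = 1.377284, which rounds to 1.3773.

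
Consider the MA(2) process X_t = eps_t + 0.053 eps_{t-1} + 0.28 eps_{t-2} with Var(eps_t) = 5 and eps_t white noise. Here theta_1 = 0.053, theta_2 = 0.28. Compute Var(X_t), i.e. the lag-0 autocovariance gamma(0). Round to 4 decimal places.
\gamma(0) = 5.4060

For an MA(q) process X_t = eps_t + sum_i theta_i eps_{t-i} with
Var(eps_t) = sigma^2, the variance is
  gamma(0) = sigma^2 * (1 + sum_i theta_i^2).
  sum_i theta_i^2 = (0.053)^2 + (0.28)^2 = 0.002809 + 0.0784 = 0.081209.
  gamma(0) = 5 * (1 + 0.081209) = 5 * 1.081209 = 5.406045, which rounds to 5.4060.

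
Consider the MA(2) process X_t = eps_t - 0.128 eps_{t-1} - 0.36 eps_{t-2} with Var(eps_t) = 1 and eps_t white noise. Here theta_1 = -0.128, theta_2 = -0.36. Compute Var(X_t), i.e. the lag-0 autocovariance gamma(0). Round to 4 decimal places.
\gamma(0) = 1.1460

For an MA(q) process X_t = eps_t + sum_i theta_i eps_{t-i} with
Var(eps_t) = sigma^2, the variance is
  gamma(0) = sigma^2 * (1 + sum_i theta_i^2).
  sum_i theta_i^2 = (-0.128)^2 + (-0.36)^2 = 0.016384 + 0.1296 = 0.145984.
  gamma(0) = 1 * (1 + 0.145984) = 1 * 1.145984 = 1.145984, which rounds to 1.1460.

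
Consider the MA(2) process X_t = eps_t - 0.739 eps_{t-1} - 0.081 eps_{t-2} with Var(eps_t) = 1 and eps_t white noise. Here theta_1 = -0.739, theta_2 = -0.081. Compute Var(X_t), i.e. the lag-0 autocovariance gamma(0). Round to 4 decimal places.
\gamma(0) = 1.5527

For an MA(q) process X_t = eps_t + sum_i theta_i eps_{t-i} with
Var(eps_t) = sigma^2, the variance is
  gamma(0) = sigma^2 * (1 + sum_i theta_i^2).
  sum_i theta_i^2 = (-0.739)^2 + (-0.081)^2 = 0.546121 + 0.006561 = 0.552682.
  gamma(0) = 1 * (1 + 0.552682) = 1 * 1.552682 = 1.552682, which rounds to 1.5527.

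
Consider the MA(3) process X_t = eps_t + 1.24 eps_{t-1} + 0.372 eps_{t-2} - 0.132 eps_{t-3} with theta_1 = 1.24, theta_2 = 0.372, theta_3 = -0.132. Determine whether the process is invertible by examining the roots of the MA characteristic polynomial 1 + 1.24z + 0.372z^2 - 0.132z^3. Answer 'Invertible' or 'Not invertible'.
\text{Invertible}

The MA(q) characteristic polynomial is P(z) = 1 + 1.24z + 0.372z^2 - 0.132z^3.
Invertibility requires all roots to lie outside the unit circle, i.e. |z| > 1 for every root.
Degree 3: look for a simple real root z0 first, then factor out (1 - z/z0) and solve the remaining quadratic.
Testing z0 = 5: P(5) = 1 + (1.24)(5) + (0.372)(5)^2 + (-0.132)(5)^3
  = 1 + (6.2) + (9.3) + (-16.5) = 0.  So z_0 = 5 is a root, |z_0| = 5.
Divide out the factor (1 - 0.2 z) = (1 - z/z0) (since 1/z0 = 0.2):
  P(z) = (1 - 0.2 z)(1 + (1.44) z + (0.66) z^2)
  [check: z-coef 1.44 - (0.2) = 1.24; z^2-coef 0.66 - (0.2)(1.44) = 0.372; z^3-coef -(0.2)(0.66) = -0.132.]
Remaining roots from the quadratic factor 1 + (1.44) z + (0.66) z^2:
  Set 1 + (1.44) z + (0.66) z^2 = 0, i.e. a z^2 + b z + c = 0 with a = 0.66, b = 1.44, c = 1.
  Discriminant D = b^2 - 4ac = (1.44)^2 - 4*(0.66)*1 = 2.0736 - (2.64) = -0.5664.
  D < 0, so the roots are the complex-conjugate pair z = (-b +/- i sqrt(-D)) / (2a) = -1.0909 +/- 0.5701i.
  For a conjugate pair |z|^2 = z * conj(z) = (product of roots) = c/a = 1/(0.66) = 1.515152, so |z| = sqrt(1.515152) = 1.2309 for both roots.
Moduli of all roots: 5.0000, 1.2309, 1.2309.
All moduli strictly greater than 1? Yes.
Verdict: Invertible.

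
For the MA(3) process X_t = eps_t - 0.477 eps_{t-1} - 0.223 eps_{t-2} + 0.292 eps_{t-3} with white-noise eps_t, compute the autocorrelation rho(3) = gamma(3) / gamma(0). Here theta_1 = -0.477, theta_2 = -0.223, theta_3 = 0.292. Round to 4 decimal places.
\rho(3) = 0.2143

For an MA(q) process with theta_0 = 1, the autocovariance is
  gamma(k) = sigma^2 * sum_{i=0..q-k} theta_i * theta_{i+k},
and rho(k) = gamma(k) / gamma(0). Sigma^2 cancels.
  numerator   = (1)*(0.292) = 0.292.
  denominator = (1)^2 + (-0.477)^2 + (-0.223)^2 + (0.292)^2 = 1.362522.
  rho(3) = 0.292 / 1.362522 = 0.2143.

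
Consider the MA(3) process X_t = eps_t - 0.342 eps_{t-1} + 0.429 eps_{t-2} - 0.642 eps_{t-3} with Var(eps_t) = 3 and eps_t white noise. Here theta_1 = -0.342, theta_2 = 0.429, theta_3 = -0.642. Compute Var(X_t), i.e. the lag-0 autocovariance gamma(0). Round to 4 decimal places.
\gamma(0) = 5.1395

For an MA(q) process X_t = eps_t + sum_i theta_i eps_{t-i} with
Var(eps_t) = sigma^2, the variance is
  gamma(0) = sigma^2 * (1 + sum_i theta_i^2).
  sum_i theta_i^2 = (-0.342)^2 + (0.429)^2 + (-0.642)^2 = 0.116964 + 0.184041 + 0.412164 = 0.713169.
  gamma(0) = 3 * (1 + 0.713169) = 3 * 1.713169 = 5.139507, which rounds to 5.1395.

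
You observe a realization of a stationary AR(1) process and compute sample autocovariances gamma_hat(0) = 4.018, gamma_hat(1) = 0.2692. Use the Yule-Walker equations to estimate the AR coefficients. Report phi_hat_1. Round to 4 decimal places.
\hat\phi_{1} = 0.0670

The Yule-Walker equations for an AR(p) process read, in matrix form,
  Gamma_p phi = r_p,   with   (Gamma_p)_{ij} = gamma(|i - j|),
                       (r_p)_i = gamma(i),   i,j = 1..p.
Substitute the sample gammas (Toeplitz matrix and right-hand side of size 1):
  Gamma_p = [[4.018]]
  r_p     = [0.2692]
With p = 1 this is the single equation gamma(0) phi_1 = gamma(1):
  phi_hat_1 = gamma(1) / gamma(0) = 0.2692 / 4.018 = 0.0670.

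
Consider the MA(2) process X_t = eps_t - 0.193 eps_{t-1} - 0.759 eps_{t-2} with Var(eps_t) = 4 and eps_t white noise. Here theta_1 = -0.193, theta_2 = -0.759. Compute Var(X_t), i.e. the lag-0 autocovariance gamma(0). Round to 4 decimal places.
\gamma(0) = 6.4533

For an MA(q) process X_t = eps_t + sum_i theta_i eps_{t-i} with
Var(eps_t) = sigma^2, the variance is
  gamma(0) = sigma^2 * (1 + sum_i theta_i^2).
  sum_i theta_i^2 = (-0.193)^2 + (-0.759)^2 = 0.037249 + 0.576081 = 0.61333.
  gamma(0) = 4 * (1 + 0.61333) = 4 * 1.61333 = 6.45332, which rounds to 6.4533.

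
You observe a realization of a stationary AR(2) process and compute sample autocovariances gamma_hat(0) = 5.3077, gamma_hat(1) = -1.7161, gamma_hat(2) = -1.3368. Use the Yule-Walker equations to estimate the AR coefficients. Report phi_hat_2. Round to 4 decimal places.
\hat\phi_{2} = -0.3980

The Yule-Walker equations for an AR(p) process read, in matrix form,
  Gamma_p phi = r_p,   with   (Gamma_p)_{ij} = gamma(|i - j|),
                       (r_p)_i = gamma(i),   i,j = 1..p.
Substitute the sample gammas (Toeplitz matrix and right-hand side of size 2):
  Gamma_p = [[5.3077, -1.7161], [-1.7161, 5.3077]]
  r_p     = [-1.7161, -1.3368]
Written out:
  5.3077 phi_1 - 1.7161 phi_2 = -1.7161
  -1.7161 phi_1 + 5.3077 phi_2 = -1.3368
Solve by Cramer's rule:
  det = gamma(0)^2 - gamma(1)^2 = (5.3077)^2 - (-1.7161)^2 = 28.17167929 - 2.94499921 = 25.22668008
  phi_hat_1 = [gamma(1) gamma(0) - gamma(1) gamma(2)] / det = [(-1.7161)(5.3077) - (-1.7161)(-1.3368)] / 25.22668008 = -11.40262645 / 25.22668008 = -0.452
  phi_hat_2 = [gamma(0) gamma(2) - gamma(1)^2] / det = [(5.3077)(-1.3368) - (-1.7161)^2] / 25.22668008 = -10.04033257 / 25.22668008 = -0.398
So phi_hat = [-0.4520, -0.3980].
Therefore phi_hat_2 = -0.3980.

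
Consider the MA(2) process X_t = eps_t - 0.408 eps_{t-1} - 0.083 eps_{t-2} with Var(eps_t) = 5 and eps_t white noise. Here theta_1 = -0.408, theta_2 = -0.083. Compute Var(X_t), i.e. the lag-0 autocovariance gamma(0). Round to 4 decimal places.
\gamma(0) = 5.8668

For an MA(q) process X_t = eps_t + sum_i theta_i eps_{t-i} with
Var(eps_t) = sigma^2, the variance is
  gamma(0) = sigma^2 * (1 + sum_i theta_i^2).
  sum_i theta_i^2 = (-0.408)^2 + (-0.083)^2 = 0.166464 + 0.006889 = 0.173353.
  gamma(0) = 5 * (1 + 0.173353) = 5 * 1.173353 = 5.866765, which rounds to 5.8668.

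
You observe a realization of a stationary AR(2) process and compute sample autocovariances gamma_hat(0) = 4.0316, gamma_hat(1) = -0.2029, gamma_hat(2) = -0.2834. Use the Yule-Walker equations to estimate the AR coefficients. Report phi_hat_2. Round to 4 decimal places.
\hat\phi_{2} = -0.0730

The Yule-Walker equations for an AR(p) process read, in matrix form,
  Gamma_p phi = r_p,   with   (Gamma_p)_{ij} = gamma(|i - j|),
                       (r_p)_i = gamma(i),   i,j = 1..p.
Substitute the sample gammas (Toeplitz matrix and right-hand side of size 2):
  Gamma_p = [[4.0316, -0.2029], [-0.2029, 4.0316]]
  r_p     = [-0.2029, -0.2834]
Written out:
  4.0316 phi_1 - 0.2029 phi_2 = -0.2029
  -0.2029 phi_1 + 4.0316 phi_2 = -0.2834
Solve by Cramer's rule:
  det = gamma(0)^2 - gamma(1)^2 = (4.0316)^2 - (-0.2029)^2 = 16.25379856 - 0.04116841 = 16.21263015
  phi_hat_1 = [gamma(1) gamma(0) - gamma(1) gamma(2)] / det = [(-0.2029)(4.0316) - (-0.2029)(-0.2834)] / 16.21263015 = -0.8755135 / 16.21263015 = -0.054
  phi_hat_2 = [gamma(0) gamma(2) - gamma(1)^2] / det = [(4.0316)(-0.2834) - (-0.2029)^2] / 16.21263015 = -1.18372385 / 16.21263015 = -0.073
So phi_hat = [-0.0540, -0.0730].
Therefore phi_hat_2 = -0.0730.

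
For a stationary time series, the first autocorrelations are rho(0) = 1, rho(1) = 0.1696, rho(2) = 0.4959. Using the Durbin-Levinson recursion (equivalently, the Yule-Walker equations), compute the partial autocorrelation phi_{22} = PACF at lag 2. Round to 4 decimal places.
\phi_{22} = 0.4810

The PACF at lag k is phi_{kk}, the last component of the solution
to the Yule-Walker system G_k phi = r_k where
  (G_k)_{ij} = rho(|i - j|), (r_k)_i = rho(i), i,j = 1..k.
Equivalently, Durbin-Levinson gives phi_{kk} iteratively:
  phi_{11} = rho(1)
  phi_{kk} = [rho(k) - sum_{j=1..k-1} phi_{k-1,j} rho(k-j)]
            / [1 - sum_{j=1..k-1} phi_{k-1,j} rho(j)],
  phi_{k,j} = phi_{k-1,j} - phi_{kk} phi_{k-1,k-j},  j = 1..k-1.
Step k = 1:
  phi_11 = rho(1) = 0.1696.
Step k = 2:
  phi_22 = [rho(2) - phi_11 rho(1)] / [1 - phi_11 rho(1)] = [0.4959 - (0.1696)(0.1696)] / [1 - (0.1696)(0.1696)]
         = 0.46713584 / 0.97123584 = 0.481.
Therefore phi_{22} = 0.4810.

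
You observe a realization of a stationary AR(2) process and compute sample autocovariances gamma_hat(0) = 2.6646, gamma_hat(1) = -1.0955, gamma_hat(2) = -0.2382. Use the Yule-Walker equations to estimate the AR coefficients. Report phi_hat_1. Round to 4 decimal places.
\hat\phi_{1} = -0.5390

The Yule-Walker equations for an AR(p) process read, in matrix form,
  Gamma_p phi = r_p,   with   (Gamma_p)_{ij} = gamma(|i - j|),
                       (r_p)_i = gamma(i),   i,j = 1..p.
Substitute the sample gammas (Toeplitz matrix and right-hand side of size 2):
  Gamma_p = [[2.6646, -1.0955], [-1.0955, 2.6646]]
  r_p     = [-1.0955, -0.2382]
Written out:
  2.6646 phi_1 - 1.0955 phi_2 = -1.0955
  -1.0955 phi_1 + 2.6646 phi_2 = -0.2382
Solve by Cramer's rule:
  det = gamma(0)^2 - gamma(1)^2 = (2.6646)^2 - (-1.0955)^2 = 7.10009316 - 1.20012025 = 5.89997291
  phi_hat_1 = [gamma(1) gamma(0) - gamma(1) gamma(2)] / det = [(-1.0955)(2.6646) - (-1.0955)(-0.2382)] / 5.89997291 = -3.1800174 / 5.89997291 = -0.539
  phi_hat_2 = [gamma(0) gamma(2) - gamma(1)^2] / det = [(2.6646)(-0.2382) - (-1.0955)^2] / 5.89997291 = -1.83482797 / 5.89997291 = -0.311
So phi_hat = [-0.5390, -0.3110].
Therefore phi_hat_1 = -0.5390.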